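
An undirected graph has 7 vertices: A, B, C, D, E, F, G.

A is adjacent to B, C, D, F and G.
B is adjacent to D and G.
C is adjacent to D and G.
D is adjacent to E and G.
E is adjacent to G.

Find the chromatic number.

A, B, D, G are mutually adjacent (a clique of size 4), so at least 4 colors are needed.
4 colors suffice: color 1 → {F, G}; color 2 → {A, E}; color 3 → {D}; color 4 → {B, C}. Every edge joins two different colors.

4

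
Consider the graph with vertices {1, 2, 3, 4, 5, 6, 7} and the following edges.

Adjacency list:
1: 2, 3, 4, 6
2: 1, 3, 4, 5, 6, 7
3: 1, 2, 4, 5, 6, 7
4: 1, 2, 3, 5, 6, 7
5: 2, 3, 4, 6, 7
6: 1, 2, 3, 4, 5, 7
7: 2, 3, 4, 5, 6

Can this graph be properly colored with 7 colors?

Yes

The chromatic number is 6. 2, 3, 4, 5, 6, 7 are pairwise adjacent (a clique of size 6), so at least 6 colors are needed.
6 colors suffice: color red → {3}; color blue → {2}; color green → {4}; color yellow → {6}; color purple → {1, 7}; color orange → {5}.
Since 7 ≥ 6, a proper 7-coloring certainly exists.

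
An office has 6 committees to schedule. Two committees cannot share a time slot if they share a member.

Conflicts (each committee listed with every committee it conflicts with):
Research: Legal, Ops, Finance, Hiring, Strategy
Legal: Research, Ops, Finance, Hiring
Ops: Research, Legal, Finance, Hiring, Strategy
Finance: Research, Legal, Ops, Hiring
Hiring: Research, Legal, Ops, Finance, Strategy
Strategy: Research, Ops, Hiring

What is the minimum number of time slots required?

Research, Legal, Ops, Finance, Hiring all conflict with each other, so at least 5 time slots are needed.
5 time slots suffice: time slot 1 → {Research}; time slot 2 → {Ops}; time slot 3 → {Hiring}; time slot 4 → {Legal, Strategy}; time slot 5 → {Finance}. Each listed conflict is separated.

5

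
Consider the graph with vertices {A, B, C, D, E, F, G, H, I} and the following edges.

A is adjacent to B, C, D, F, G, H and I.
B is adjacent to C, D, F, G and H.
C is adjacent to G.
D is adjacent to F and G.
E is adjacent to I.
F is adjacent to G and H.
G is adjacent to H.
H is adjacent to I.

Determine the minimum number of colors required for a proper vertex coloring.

5

A, B, D, F, G are pairwise adjacent (a clique of size 5), so at least 5 colors are needed.
5 colors suffice: color red → {A, E}; color blue → {B, I}; color green → {G}; color yellow → {C, D, H}; color purple → {F}. No two adjacent vertices share a color.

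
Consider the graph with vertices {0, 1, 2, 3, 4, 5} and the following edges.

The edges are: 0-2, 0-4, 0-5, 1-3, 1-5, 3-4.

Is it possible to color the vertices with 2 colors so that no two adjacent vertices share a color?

The cycle 3-4-0-5-1-3 has odd length 5, so it cannot be 2-colored; at least 3 colors are needed.
So 2 colors are not enough.

No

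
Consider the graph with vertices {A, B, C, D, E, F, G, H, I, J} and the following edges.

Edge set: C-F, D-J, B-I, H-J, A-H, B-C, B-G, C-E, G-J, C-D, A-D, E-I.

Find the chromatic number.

3

The cycle B-G-J-D-C-B has odd length 5, so it cannot be 2-colored; at least 3 colors are needed.
A valid assignment using 3 colors: A=red, B=blue, C=red, D=blue, E=blue, F=blue, G=green, H=blue, I=red, J=red. Every edge joins two different colors.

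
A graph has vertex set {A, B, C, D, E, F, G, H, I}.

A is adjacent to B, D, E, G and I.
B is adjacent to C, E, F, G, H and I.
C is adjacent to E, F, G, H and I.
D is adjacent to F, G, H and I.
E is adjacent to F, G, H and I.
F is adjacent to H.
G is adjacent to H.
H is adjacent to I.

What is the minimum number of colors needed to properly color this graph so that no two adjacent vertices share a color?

B, C, E, G, H are pairwise adjacent (a clique of size 5), so at least 5 colors are needed.
5 colors suffice: color 1 → {D, E}; color 2 → {B}; color 3 → {A, H}; color 4 → {F, G, I}; color 5 → {C}. Each edge has distinct colors on its endpoints.

5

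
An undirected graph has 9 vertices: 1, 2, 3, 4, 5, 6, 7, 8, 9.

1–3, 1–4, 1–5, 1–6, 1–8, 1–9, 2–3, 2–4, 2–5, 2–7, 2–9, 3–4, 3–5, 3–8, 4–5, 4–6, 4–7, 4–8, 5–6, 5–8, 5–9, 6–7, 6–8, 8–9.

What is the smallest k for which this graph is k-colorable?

5

1, 3, 4, 5, 8 are pairwise adjacent (a clique of size 5), so at least 5 colors are needed.
One proper 5-coloring: 1=d, 2=c, 3=e, 4=b, 5=a, 6=e, 7=a, 8=c, 9=b. Every edge joins two different colors.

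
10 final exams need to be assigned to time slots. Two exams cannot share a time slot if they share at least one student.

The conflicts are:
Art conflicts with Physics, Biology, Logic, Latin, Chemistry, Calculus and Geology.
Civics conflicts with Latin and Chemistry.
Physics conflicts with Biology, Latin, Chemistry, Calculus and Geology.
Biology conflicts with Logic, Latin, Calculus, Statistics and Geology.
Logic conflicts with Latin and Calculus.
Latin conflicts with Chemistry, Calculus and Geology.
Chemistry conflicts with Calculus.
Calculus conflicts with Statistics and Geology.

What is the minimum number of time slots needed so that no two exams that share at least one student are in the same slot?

6

Art, Physics, Biology, Latin, Calculus, Geology are mutually in conflict, so at least 6 time slots are needed.
A valid assignment using 6 time slots: Art=4, Civics=2, Physics=5, Biology=3, Logic=5, Latin=1, Chemistry=3, Calculus=2, Statistics=1, Geology=6. Each listed conflict is separated.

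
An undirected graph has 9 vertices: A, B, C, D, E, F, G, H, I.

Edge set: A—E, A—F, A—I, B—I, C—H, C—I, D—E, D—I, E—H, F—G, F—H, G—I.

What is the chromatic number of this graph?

The cycle H-C-I-G-F-H has odd length 5, so it cannot be 2-colored; at least 3 colors are needed.
3 colors suffice: color 1 → {E, F, I}; color 2 → {A, B, D, G, H}; color 3 → {C}. Each edge has distinct colors on its endpoints.

3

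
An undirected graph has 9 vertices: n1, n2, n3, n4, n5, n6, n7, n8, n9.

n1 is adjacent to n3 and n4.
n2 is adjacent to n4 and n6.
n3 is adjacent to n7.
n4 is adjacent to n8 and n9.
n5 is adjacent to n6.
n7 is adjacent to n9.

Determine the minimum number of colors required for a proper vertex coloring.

The cycle n1-n3-n7-n9-n4-n1 has odd length 5, so it cannot be 2-colored; at least 3 colors are needed.
3 colors suffice: color 1 → {n4, n6, n7}; color 2 → {n1, n2, n5, n8, n9}; color 3 → {n3}. Every edge joins two different colors.

3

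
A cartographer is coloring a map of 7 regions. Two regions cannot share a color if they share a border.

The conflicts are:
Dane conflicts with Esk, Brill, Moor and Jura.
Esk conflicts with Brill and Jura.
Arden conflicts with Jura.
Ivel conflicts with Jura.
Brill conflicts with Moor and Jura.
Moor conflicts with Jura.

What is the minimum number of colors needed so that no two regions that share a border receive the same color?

Dane, Brill, Moor, Jura all conflict with each other, so at least 4 colors are needed.
4 colors suffice: color 1 → {Jura}; color 2 → {Arden, Ivel, Brill}; color 3 → {Dane}; color 4 → {Esk, Moor}. Every pair that conflicts lands in different colors.

4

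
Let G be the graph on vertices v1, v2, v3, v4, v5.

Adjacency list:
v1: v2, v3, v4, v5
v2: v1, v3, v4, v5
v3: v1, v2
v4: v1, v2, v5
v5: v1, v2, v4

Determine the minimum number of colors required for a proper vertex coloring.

v1, v2, v4, v5 are pairwise adjacent (a clique of size 4), so at least 4 colors are needed.
One proper 4-coloring: v1=B, v2=R, v3=G, v4=Y, v5=G. Every edge joins two different colors.

4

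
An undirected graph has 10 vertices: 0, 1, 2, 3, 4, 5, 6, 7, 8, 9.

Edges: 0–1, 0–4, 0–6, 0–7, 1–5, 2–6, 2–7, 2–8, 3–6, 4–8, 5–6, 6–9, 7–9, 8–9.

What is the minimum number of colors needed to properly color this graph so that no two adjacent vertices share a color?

The cycle 6-0-4-8-2-6 has odd length 5, so it cannot be 2-colored; at least 3 colors are needed.
3 colors suffice: color red → {1, 6, 7, 8}; color blue → {0, 2, 3, 5, 9}; color green → {4}. Every edge joins two different colors.

3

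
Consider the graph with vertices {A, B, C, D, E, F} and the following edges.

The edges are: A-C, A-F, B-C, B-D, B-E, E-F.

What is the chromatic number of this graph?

3

The cycle B-C-A-F-E-B has odd length 5, so it cannot be 2-colored; at least 3 colors are needed.
One proper 3-coloring: A=red, B=red, C=blue, D=blue, E=green, F=blue. Every edge joins two different colors.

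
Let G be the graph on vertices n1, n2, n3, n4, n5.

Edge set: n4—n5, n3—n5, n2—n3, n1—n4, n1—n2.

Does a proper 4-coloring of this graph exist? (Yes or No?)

The chromatic number is 3. The cycle n2-n1-n4-n5-n3-n2 has odd length 5, so it cannot be 2-colored; at least 3 colors are needed.
3 colors suffice: color 1 → {n3, n4}; color 2 → {n1, n5}; color 3 → {n2}.
Since 4 ≥ 3, a proper 4-coloring certainly exists.

Yes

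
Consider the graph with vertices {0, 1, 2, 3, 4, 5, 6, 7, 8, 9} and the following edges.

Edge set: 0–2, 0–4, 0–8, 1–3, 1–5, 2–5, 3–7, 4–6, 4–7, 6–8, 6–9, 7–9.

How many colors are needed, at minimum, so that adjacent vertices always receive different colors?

3

The cycle 2-0-4-7-3-1-5-2 has odd length 7, so it cannot be 2-colored; at least 3 colors are needed.
3 colors suffice: color red → {0, 1, 6, 7}; color blue → {3, 4, 5, 8, 9}; color green → {2}. Each edge has distinct colors on its endpoints.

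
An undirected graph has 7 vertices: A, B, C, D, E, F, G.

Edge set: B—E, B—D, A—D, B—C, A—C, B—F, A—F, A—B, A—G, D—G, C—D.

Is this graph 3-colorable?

No

A, B, C, D form a clique, so at least 4 colors are needed.
So 3 colors are not enough.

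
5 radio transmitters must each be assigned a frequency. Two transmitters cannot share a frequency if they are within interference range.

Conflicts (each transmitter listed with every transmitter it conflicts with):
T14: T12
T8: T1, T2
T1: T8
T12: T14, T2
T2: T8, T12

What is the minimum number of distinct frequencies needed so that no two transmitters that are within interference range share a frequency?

T8 and T1 conflict, so at least 2 frequencies are needed.
2 frequencies suffice: frequency 1 → {T8, T12}; frequency 2 → {T14, T1, T2}. Each listed conflict is separated.

2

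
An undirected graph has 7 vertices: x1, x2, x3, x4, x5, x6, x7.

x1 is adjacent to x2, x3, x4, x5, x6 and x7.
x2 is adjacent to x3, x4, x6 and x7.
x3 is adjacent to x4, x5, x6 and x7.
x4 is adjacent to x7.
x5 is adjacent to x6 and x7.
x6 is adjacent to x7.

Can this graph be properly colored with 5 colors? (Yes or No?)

Yes

The chromatic number is 5. x1, x2, x3, x4, x7 are mutually adjacent (a clique of size 5), so at least 5 colors are needed.
A valid assignment using 5 colors: x1=R, x2=Y, x3=G, x4=P, x5=Y, x6=P, x7=B.
That is already a proper 5-coloring.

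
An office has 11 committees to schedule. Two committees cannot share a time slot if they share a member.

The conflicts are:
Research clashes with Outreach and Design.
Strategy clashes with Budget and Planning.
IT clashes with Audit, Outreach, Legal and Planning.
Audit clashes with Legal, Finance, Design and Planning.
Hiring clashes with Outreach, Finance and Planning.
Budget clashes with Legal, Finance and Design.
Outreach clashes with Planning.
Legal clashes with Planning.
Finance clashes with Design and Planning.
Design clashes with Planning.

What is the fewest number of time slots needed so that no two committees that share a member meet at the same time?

4

IT, Audit, Legal, Planning all conflict with each other, so at least 4 time slots are needed.
A valid assignment using 4 time slots: Research=1, Strategy=2, IT=3, Audit=2, Hiring=3, Budget=1, Outreach=2, Legal=4, Finance=4, Design=3, Planning=1. Each listed conflict is separated.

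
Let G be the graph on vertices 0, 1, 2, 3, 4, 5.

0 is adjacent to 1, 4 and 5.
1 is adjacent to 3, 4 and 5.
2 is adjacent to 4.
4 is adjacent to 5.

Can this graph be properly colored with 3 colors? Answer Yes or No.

No

0, 1, 4, 5 are mutually adjacent (a clique of size 4), so at least 4 colors are needed.
So 3 colors are not enough.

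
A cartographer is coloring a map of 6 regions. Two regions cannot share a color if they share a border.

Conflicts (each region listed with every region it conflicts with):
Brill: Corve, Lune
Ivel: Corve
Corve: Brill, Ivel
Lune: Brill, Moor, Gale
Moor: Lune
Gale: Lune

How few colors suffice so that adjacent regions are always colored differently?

Brill and Corve conflict, so at least 2 colors are needed.
2 colors suffice: Brill=2, Ivel=2, Corve=1, Lune=1, Moor=2, Gale=2. Every pair that conflicts lands in different colors.

2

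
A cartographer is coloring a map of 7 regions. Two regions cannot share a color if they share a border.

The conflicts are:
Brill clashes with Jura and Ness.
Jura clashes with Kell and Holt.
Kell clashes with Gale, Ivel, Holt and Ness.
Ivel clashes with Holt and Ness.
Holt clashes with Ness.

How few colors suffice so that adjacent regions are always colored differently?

4

Kell, Ivel, Holt, Ness all conflict with each other, so at least 4 colors are needed.
4 colors suffice: color 1 → {Brill, Kell}; color 2 → {Gale, Holt}; color 3 → {Jura, Ness}; color 4 → {Ivel}. Every pair that conflicts lands in different colors.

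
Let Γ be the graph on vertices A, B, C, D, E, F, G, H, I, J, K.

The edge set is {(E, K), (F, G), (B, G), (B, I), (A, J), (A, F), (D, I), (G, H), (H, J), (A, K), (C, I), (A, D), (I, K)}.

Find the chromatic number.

The cycle G-H-J-A-F-G has odd length 5, so it cannot be 2-colored; at least 3 colors are needed.
3 colors suffice: color red → {A, E, G, I}; color blue → {B, C, D, F, J, K}; color green → {H}. Every edge joins two different colors.

3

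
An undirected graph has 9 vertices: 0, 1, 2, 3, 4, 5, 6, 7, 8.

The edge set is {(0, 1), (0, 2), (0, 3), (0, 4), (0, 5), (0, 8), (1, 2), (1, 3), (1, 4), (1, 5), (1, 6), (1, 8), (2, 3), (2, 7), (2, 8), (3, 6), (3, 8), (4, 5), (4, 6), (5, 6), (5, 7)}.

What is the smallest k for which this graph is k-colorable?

5

0, 1, 2, 3, 8 form a clique, so at least 5 colors are needed.
One proper 5-coloring: 0=b, 1=a, 2=c, 3=d, 4=d, 5=c, 6=b, 7=a, 8=e. Every edge joins two different colors.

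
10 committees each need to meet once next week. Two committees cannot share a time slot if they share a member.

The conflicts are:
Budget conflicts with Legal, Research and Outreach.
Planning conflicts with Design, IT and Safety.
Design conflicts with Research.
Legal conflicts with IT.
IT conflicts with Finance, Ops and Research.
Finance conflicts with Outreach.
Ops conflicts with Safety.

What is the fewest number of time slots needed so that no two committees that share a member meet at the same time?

The cycle Outreach-Budget-Research-IT-Finance-Outreach has odd length 5, so it cannot be 2-colored; at least 3 time slots are needed.
3 time slots suffice: time slot 1 → {Budget, Design, IT, Safety}; time slot 2 → {Planning, Legal, Ops, Research, Outreach}; time slot 3 → {Finance}. No two conflicting committees share a time slot.

3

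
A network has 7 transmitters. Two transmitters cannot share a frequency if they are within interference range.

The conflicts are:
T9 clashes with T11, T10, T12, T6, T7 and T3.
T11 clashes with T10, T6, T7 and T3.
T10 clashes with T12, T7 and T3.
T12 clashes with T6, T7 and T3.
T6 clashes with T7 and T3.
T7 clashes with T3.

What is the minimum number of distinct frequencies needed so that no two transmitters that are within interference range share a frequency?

T9, T11, T10, T7, T3 pairwise conflict, so at least 5 frequencies are needed.
A valid assignment using 5 frequencies: T9=1, T11=4, T10=5, T12=4, T6=5, T7=3, T3=2. Each listed conflict is separated.

5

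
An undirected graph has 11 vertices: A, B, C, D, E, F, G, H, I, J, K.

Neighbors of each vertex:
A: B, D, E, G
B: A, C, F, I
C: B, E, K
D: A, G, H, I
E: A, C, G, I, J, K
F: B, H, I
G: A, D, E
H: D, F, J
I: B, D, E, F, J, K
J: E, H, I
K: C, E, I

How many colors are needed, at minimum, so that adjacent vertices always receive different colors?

3

A, E, G are pairwise adjacent, so at least 3 colors are needed.
One proper 3-coloring: A=red, B=blue, C=red, D=blue, E=blue, F=green, G=green, H=red, I=red, J=green, K=green. Every edge joins two different colors.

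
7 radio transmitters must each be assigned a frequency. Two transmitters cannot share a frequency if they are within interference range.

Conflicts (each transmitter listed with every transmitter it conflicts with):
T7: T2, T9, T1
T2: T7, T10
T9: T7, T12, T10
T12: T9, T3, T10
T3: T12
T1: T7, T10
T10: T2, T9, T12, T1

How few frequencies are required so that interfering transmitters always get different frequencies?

3

T9, T12, T10 all conflict with each other, so at least 3 frequencies are needed.
3 frequencies suffice: frequency 1 → {T7, T3, T10}; frequency 2 → {T2, T12, T1}; frequency 3 → {T9}. Every pair that conflicts lands in different frequencies.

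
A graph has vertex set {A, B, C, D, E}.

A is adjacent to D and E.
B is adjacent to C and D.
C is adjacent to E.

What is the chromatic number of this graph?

3

The cycle A-E-C-B-D-A has odd length 5, so it cannot be 2-colored; at least 3 colors are needed.
A valid assignment using 3 colors: A=green, B=blue, C=red, D=red, E=blue. No two adjacent vertices share a color.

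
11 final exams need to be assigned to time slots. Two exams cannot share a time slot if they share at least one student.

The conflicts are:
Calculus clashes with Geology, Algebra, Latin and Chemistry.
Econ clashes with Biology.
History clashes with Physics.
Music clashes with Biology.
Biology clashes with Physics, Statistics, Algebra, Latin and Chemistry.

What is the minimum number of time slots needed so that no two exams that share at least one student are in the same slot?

Biology and Statistics conflict, so at least 2 time slots are needed.
2 time slots suffice: time slot 1 → {Calculus, History, Biology}; time slot 2 → {Econ, Music, Geology, Physics, Statistics, Algebra, Latin, Chemistry}. Every pair that conflicts lands in different time slots.

2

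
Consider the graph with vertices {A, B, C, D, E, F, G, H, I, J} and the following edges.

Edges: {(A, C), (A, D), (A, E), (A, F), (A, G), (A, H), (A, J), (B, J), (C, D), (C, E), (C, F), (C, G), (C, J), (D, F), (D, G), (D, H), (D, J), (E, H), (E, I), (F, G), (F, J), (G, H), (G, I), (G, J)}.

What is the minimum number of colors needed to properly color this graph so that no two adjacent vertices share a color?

A, C, D, F, G, J form a clique, so at least 6 colors are needed.
6 colors suffice: A=2, B=1, C=3, D=5, E=1, F=6, G=1, H=3, I=2, J=4. Every edge joins two different colors.

6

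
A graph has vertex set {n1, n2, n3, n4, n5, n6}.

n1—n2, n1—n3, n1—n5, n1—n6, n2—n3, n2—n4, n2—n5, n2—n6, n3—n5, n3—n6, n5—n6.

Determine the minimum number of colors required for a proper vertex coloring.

5

n1, n2, n3, n5, n6 form a clique, so at least 5 colors are needed.
5 colors suffice: color 1 → {n2}; color 2 → {n3, n4}; color 3 → {n6}; color 4 → {n1}; color 5 → {n5}. Every edge joins two different colors.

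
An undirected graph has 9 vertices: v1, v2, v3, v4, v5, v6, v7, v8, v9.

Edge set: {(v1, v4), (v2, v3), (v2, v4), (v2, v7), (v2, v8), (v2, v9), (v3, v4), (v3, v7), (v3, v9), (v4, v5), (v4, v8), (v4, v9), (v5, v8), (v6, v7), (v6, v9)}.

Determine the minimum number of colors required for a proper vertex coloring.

v2, v3, v4, v9 form a clique, so at least 4 colors are needed.
4 colors suffice: color 1 → {v4, v7}; color 2 → {v1, v2, v5, v6}; color 3 → {v3, v8}; color 4 → {v9}. No two adjacent vertices share a color.

4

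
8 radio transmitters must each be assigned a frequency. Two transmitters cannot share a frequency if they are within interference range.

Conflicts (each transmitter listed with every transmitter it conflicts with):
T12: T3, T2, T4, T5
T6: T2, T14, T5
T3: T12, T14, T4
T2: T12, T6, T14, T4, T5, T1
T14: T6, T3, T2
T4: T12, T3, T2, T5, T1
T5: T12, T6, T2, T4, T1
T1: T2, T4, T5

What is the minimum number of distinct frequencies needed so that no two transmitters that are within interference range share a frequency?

4

T12, T2, T4, T5 pairwise conflict, so at least 4 frequencies are needed.
4 frequencies suffice: frequency 1 → {T3, T2}; frequency 2 → {T14, T5}; frequency 3 → {T6, T4}; frequency 4 → {T12, T1}. No two conflicting transmitters share a frequency.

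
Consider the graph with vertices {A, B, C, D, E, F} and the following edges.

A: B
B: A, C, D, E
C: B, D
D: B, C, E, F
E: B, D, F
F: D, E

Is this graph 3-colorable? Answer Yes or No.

The chromatic number is 3. D, E, F are mutually adjacent, so at least 3 colors are needed.
A valid assignment using 3 colors: A=2, B=1, C=3, D=2, E=3, F=1.
That is already a proper 3-coloring.

Yes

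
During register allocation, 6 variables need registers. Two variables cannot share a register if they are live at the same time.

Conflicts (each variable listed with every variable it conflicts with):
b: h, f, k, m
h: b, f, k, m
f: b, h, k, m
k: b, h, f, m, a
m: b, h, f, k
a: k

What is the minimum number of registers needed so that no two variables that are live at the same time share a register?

5

b, h, f, k, m all conflict with each other, so at least 5 registers are needed.
5 registers suffice: register 1 → {k}; register 2 → {h, a}; register 3 → {m}; register 4 → {f}; register 5 → {b}. Each listed conflict is separated.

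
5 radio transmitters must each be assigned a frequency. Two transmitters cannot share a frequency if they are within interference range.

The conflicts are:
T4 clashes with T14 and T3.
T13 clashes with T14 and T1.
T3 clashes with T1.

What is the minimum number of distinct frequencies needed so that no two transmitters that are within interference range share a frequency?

3

The cycle T3-T4-T14-T13-T1-T3 has odd length 5, so it cannot be 2-colored; at least 3 frequencies are needed.
Using 3 frequencies: T4=2, T13=2, T14=1, T3=3, T1=1. Each listed conflict is separated.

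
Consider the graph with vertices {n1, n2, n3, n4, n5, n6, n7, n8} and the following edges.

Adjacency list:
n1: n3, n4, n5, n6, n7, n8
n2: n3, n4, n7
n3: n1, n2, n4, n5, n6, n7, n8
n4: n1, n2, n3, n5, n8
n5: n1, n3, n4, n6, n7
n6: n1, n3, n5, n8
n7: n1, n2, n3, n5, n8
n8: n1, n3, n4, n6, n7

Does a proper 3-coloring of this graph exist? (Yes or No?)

n1, n3, n4, n8 form a clique, so at least 4 colors are needed.
So 3 colors are not enough.

No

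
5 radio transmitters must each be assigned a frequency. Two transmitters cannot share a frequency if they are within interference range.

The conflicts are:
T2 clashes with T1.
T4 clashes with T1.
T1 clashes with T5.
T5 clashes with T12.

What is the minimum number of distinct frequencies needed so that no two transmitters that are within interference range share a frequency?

2

T5 and T12 conflict, so at least 2 frequencies are needed.
A valid assignment using 2 frequencies: T2=2, T4=2, T1=1, T5=2, T12=1. Each listed conflict is separated.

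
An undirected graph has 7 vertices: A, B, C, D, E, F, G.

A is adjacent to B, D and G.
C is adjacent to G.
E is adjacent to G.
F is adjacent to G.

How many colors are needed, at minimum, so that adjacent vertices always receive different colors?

F and G are adjacent, so at least 2 colors are needed.
2 colors suffice: color 1 → {B, D, G}; color 2 → {A, C, E, F}. No two adjacent vertices share a color.

2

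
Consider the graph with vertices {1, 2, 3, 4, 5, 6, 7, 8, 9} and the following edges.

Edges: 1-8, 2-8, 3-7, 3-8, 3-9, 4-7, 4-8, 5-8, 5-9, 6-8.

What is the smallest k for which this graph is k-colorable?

2

3 and 9 are adjacent, so at least 2 colors are needed.
2 colors suffice: 1=b, 2=b, 3=b, 4=b, 5=b, 6=b, 7=a, 8=a, 9=a. Each edge has distinct colors on its endpoints.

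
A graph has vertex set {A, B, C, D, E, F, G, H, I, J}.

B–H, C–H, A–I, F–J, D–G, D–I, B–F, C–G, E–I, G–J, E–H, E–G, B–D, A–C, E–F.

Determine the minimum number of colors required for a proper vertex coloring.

3

The cycle D-B-F-E-G-D has odd length 5, so it cannot be 2-colored; at least 3 colors are needed.
3 colors suffice: color red → {B, C, E, J}; color blue → {F, G, H, I}; color green → {A, D}. Every edge joins two different colors.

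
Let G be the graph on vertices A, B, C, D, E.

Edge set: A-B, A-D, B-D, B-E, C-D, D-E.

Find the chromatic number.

3

B, D, E form a triangle, so at least 3 colors are needed.
3 colors suffice: color red → {D}; color blue → {B, C}; color green → {A, E}. Each edge has distinct colors on its endpoints.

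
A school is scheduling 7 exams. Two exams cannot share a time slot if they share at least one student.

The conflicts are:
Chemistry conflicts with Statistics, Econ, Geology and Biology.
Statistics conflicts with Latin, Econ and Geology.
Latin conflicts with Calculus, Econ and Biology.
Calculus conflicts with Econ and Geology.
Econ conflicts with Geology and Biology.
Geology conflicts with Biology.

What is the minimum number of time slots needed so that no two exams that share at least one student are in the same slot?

4

Chemistry, Statistics, Econ, Geology all conflict with each other, so at least 4 time slots are needed.
Using 4 time slots: Chemistry=4, Statistics=3, Latin=2, Calculus=3, Econ=1, Geology=2, Biology=3. Every pair that conflicts lands in different time slots.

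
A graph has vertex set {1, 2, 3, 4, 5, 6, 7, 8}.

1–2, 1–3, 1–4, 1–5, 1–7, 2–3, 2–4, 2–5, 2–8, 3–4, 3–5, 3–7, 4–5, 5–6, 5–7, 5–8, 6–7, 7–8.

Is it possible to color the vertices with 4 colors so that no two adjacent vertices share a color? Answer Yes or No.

1, 2, 3, 4, 5 are pairwise adjacent (a clique of size 5), so at least 5 colors are needed.
So 4 colors are not enough.

No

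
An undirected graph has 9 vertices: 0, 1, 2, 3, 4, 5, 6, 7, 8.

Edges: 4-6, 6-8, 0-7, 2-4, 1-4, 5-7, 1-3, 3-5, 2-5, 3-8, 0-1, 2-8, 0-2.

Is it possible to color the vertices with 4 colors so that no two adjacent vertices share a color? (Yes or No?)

The chromatic number is 3. The cycle 3-1-0-2-5-3 has odd length 5, so it cannot be 2-colored; at least 3 colors are needed.
3 colors suffice: color red → {1, 2, 6, 7}; color blue → {0, 4, 5, 8}; color green → {3}.
Since 4 ≥ 3, a proper 4-coloring certainly exists.

Yes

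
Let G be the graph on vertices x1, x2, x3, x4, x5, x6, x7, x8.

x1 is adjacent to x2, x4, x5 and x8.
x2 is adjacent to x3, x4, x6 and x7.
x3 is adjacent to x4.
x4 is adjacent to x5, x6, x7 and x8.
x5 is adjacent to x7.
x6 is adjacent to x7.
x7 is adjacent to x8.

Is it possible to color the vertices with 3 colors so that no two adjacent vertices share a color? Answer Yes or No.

x2, x4, x6, x7 are pairwise adjacent (a clique of size 4), so at least 4 colors are needed.
So 3 colors are not enough.

No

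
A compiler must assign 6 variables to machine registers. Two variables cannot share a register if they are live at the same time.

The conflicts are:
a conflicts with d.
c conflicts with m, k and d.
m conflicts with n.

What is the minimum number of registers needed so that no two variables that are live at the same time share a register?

2

c and d conflict, so at least 2 registers are needed.
A valid assignment using 2 registers: a=1, c=1, m=2, k=2, n=1, d=2. Each listed conflict is separated.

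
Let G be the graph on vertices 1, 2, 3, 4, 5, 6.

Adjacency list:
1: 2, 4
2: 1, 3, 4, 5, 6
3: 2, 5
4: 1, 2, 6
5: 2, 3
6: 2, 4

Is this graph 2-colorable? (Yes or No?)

No

1, 2, 4 are pairwise adjacent, so at least 3 colors are needed.
So 2 colors are not enough.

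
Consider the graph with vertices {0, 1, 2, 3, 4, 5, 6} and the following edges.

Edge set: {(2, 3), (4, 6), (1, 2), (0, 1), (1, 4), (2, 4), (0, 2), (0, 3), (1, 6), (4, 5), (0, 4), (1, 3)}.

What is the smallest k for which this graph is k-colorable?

0, 1, 2, 4 are pairwise adjacent (a clique of size 4), so at least 4 colors are needed.
4 colors suffice: color a → {1, 5}; color b → {3, 4}; color c → {0, 6}; color d → {2}. Every edge joins two different colors.

4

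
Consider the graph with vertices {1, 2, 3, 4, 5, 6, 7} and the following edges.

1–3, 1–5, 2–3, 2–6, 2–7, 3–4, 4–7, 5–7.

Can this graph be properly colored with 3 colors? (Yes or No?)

The chromatic number is 3. The cycle 7-5-1-3-4-7 has odd length 5, so it cannot be 2-colored; at least 3 colors are needed.
3 colors suffice: color a → {3, 6, 7}; color b → {1, 2, 4}; color c → {5}.
That is already a proper 3-coloring.

Yes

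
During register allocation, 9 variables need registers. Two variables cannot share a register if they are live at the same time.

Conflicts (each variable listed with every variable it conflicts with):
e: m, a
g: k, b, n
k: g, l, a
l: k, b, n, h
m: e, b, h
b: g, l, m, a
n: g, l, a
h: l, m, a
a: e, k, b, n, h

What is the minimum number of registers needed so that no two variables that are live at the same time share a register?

l and n conflict, so at least 2 registers are needed.
2 registers suffice: register 1 → {g, l, m, a}; register 2 → {e, k, b, n, h}. Every pair that conflicts lands in different registers.

2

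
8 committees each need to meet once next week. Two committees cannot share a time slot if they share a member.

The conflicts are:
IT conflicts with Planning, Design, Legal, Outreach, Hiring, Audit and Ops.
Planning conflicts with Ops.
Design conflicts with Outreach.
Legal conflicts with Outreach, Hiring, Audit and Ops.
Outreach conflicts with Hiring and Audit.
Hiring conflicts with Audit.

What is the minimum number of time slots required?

5

IT, Legal, Outreach, Hiring, Audit are mutually in conflict, so at least 5 time slots are needed.
5 time slots suffice: time slot 1 → {IT}; time slot 2 → {Planning, Design, Legal}; time slot 3 → {Outreach, Ops}; time slot 4 → {Audit}; time slot 5 → {Hiring}. Each listed conflict is separated.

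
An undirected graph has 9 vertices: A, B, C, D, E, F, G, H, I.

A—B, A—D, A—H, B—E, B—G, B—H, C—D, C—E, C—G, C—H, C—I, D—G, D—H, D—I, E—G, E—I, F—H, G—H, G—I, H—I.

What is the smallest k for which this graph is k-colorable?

5

C, D, G, H, I are mutually adjacent (a clique of size 5), so at least 5 colors are needed.
5 colors suffice: color 1 → {E, H}; color 2 → {A, F, G}; color 3 → {B, C}; color 4 → {I}; color 5 → {D}. Every edge joins two different colors.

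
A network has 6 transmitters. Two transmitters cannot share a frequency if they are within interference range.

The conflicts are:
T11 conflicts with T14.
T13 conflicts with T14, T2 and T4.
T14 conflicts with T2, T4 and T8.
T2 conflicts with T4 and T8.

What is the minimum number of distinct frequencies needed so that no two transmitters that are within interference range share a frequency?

T13, T14, T2, T4 all conflict with each other, so at least 4 frequencies are needed.
4 frequencies suffice: frequency 1 → {T14}; frequency 2 → {T11, T2}; frequency 3 → {T4, T8}; frequency 4 → {T13}. Each listed conflict is separated.

4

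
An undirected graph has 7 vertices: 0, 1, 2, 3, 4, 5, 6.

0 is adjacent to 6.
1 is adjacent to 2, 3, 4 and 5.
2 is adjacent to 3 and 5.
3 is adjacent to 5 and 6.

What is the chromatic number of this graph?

1, 2, 3, 5 form a clique, so at least 4 colors are needed.
A valid assignment using 4 colors: 0=blue, 1=red, 2=yellow, 3=blue, 4=blue, 5=green, 6=red. No two adjacent vertices share a color.

4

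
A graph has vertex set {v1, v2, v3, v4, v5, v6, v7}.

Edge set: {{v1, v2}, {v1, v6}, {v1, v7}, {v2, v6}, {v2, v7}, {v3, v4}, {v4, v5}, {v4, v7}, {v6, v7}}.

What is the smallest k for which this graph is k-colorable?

v1, v2, v6, v7 are mutually adjacent (a clique of size 4), so at least 4 colors are needed.
4 colors suffice: color R → {v3, v5, v7}; color B → {v4, v6}; color G → {v1}; color Y → {v2}. Every edge joins two different colors.

4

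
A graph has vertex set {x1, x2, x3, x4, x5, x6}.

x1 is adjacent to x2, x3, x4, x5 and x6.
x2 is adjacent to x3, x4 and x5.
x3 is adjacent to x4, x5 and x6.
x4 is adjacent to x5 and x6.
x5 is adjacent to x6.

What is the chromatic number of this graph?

5

x1, x2, x3, x4, x5 form a clique, so at least 5 colors are needed.
One proper 5-coloring: x1=1, x2=5, x3=4, x4=3, x5=2, x6=5. Each edge has distinct colors on its endpoints.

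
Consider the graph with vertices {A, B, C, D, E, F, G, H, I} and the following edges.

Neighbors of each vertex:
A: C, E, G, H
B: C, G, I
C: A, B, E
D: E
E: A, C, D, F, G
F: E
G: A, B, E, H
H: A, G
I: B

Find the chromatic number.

A, C, E form a triangle, so at least 3 colors are needed.
3 colors suffice: color 1 → {B, E, H}; color 2 → {C, D, F, G, I}; color 3 → {A}. Each edge has distinct colors on its endpoints.

3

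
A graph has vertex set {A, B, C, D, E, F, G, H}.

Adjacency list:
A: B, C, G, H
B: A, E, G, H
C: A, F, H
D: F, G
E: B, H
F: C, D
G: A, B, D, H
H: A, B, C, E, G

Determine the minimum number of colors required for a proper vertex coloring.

A, B, G, H are pairwise adjacent (a clique of size 4), so at least 4 colors are needed.
A valid assignment using 4 colors: A=4, B=3, C=2, D=1, E=2, F=3, G=2, H=1. No two adjacent vertices share a color.

4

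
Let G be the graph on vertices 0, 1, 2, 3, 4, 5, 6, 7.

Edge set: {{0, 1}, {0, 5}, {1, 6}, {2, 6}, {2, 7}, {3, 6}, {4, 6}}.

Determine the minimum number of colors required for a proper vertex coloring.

2

0 and 1 are adjacent, so at least 2 colors are needed.
2 colors suffice: color red → {0, 6, 7}; color blue → {1, 2, 3, 4, 5}. Every edge joins two different colors.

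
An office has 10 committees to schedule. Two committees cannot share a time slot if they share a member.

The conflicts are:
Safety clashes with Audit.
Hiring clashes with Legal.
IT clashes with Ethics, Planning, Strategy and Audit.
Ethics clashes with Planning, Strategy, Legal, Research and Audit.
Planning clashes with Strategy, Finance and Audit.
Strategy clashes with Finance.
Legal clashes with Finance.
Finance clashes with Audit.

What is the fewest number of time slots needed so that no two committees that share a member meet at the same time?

IT, Ethics, Planning, Strategy are mutually in conflict, so at least 4 time slots are needed.
Using 4 time slots: Safety=1, Hiring=1, IT=4, Ethics=1, Planning=2, Strategy=3, Legal=2, Finance=1, Research=2, Audit=3. Every pair that conflicts lands in different time slots.

4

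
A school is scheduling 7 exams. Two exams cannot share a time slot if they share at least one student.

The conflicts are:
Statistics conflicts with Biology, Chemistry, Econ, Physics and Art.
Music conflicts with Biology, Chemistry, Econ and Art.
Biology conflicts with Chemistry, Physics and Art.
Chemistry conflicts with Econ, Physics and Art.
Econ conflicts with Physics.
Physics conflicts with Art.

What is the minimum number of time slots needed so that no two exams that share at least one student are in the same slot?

Statistics, Biology, Chemistry, Physics, Art pairwise conflict, so at least 5 time slots are needed.
5 time slots suffice: Statistics=5, Music=4, Biology=2, Chemistry=1, Econ=2, Physics=4, Art=3. No two conflicting exams share a time slot.

5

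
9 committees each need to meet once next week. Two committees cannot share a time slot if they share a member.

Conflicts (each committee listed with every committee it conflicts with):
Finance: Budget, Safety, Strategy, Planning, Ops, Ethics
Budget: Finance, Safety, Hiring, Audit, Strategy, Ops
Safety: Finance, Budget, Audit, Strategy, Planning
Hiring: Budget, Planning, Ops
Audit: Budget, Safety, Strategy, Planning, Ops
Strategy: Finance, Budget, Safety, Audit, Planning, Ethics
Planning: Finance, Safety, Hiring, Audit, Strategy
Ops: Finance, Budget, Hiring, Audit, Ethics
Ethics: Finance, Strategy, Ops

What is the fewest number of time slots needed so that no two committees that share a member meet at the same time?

Budget, Safety, Audit, Strategy pairwise conflict, so at least 4 time slots are needed.
4 time slots suffice: time slot 1 → {Budget, Planning, Ethics}; time slot 2 → {Strategy, Ops}; time slot 3 → {Finance, Hiring, Audit}; time slot 4 → {Safety}. No two conflicting committees share a time slot.

4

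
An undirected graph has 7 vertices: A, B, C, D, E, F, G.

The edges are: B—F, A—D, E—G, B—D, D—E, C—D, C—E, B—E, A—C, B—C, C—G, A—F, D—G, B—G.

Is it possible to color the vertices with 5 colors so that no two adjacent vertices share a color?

Yes

The chromatic number is 5. B, C, D, E, G are mutually adjacent (a clique of size 5), so at least 5 colors are needed.
5 colors suffice: color 1 → {C, F}; color 2 → {D}; color 3 → {A, B}; color 4 → {G}; color 5 → {E}.
That is already a proper 5-coloring.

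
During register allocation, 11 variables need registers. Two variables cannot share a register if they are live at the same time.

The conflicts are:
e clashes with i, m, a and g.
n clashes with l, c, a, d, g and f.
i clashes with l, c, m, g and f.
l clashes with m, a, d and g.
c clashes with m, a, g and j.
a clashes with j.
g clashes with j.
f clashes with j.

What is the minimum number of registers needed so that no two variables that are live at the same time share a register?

3

e, i, m all conflict with each other, so at least 3 registers are needed.
3 registers suffice: register 1 → {n, i, j}; register 2 → {e, l, c, f}; register 3 → {m, a, d, g}. Every pair that conflicts lands in different registers.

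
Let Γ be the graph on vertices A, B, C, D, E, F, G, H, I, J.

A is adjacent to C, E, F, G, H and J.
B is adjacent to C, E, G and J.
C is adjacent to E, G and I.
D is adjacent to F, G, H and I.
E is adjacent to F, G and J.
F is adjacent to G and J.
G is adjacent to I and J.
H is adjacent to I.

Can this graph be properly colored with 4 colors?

No

A, E, F, G, J form a clique, so at least 5 colors are needed.
So 4 colors are not enough.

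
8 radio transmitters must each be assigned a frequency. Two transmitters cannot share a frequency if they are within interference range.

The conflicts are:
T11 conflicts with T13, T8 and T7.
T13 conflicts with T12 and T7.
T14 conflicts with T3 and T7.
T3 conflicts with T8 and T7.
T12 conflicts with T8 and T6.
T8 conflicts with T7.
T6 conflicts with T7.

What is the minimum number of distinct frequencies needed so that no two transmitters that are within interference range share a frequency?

3

T11, T13, T7 all conflict with each other, so at least 3 frequencies are needed.
Using 3 frequencies: T11=3, T13=2, T14=2, T3=3, T12=1, T8=2, T6=2, T7=1. Every pair that conflicts lands in different frequencies.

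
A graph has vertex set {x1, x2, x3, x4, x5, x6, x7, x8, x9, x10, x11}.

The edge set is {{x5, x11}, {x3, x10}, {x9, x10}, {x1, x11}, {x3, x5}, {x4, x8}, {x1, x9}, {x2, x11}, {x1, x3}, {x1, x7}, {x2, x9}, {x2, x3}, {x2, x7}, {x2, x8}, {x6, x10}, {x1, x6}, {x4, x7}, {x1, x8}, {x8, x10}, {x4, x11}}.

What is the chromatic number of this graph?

x1 and x6 are adjacent, so at least 2 colors are needed.
2 colors suffice: color red → {x1, x2, x4, x5, x10}; color blue → {x3, x6, x7, x8, x9, x11}. No two adjacent vertices share a color.

2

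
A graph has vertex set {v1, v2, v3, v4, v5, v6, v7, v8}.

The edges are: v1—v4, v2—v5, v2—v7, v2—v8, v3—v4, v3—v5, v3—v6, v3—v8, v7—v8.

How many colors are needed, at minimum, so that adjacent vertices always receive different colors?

3

v2, v7, v8 form a triangle, so at least 3 colors are needed.
One proper 3-coloring: v1=R, v2=R, v3=R, v4=B, v5=B, v6=B, v7=G, v8=B. No two adjacent vertices share a color.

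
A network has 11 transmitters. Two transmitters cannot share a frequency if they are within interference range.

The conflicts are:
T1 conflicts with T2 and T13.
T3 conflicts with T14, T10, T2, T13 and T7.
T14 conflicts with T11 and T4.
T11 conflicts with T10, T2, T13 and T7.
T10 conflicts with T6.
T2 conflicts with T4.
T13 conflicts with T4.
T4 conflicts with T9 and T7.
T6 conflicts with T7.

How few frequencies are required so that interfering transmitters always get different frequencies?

2

T11 and T2 conflict, so at least 2 frequencies are needed.
2 frequencies suffice: T1=1, T3=1, T14=2, T11=1, T10=2, T2=2, T13=2, T4=1, T9=2, T6=1, T7=2. Each listed conflict is separated.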